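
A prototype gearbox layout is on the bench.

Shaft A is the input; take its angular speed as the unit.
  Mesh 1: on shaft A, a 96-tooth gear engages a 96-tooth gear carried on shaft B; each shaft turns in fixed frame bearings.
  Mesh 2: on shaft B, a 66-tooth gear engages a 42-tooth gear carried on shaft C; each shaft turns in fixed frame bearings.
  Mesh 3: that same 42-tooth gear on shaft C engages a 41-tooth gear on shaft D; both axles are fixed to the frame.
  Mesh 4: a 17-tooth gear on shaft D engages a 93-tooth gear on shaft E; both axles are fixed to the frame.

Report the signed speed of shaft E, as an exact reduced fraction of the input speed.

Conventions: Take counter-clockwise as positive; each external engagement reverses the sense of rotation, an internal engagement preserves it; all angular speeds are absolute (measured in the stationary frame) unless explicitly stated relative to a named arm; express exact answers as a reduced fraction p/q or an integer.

374/1271

4-mesh fixed-axis compound train (all bearings frame-fixed)
mesh 1 [96T→96T]: |ω|/ω_in = 1×96/96 = 1, sense flips to −
mesh 2 [66T→42T]: |ω|/ω_in = 1×66/42 = 11/7, sense flips to +
mesh 3 [42T→41T]: |ω|/ω_in = (11/7)×42/41 = 66/41, sense flips to −
mesh 4 [17T→93T]: |ω|/ω_in = (66/41)×17/93 = 374/1271, sense flips to +
signed output speed (× input speed) = 374/1271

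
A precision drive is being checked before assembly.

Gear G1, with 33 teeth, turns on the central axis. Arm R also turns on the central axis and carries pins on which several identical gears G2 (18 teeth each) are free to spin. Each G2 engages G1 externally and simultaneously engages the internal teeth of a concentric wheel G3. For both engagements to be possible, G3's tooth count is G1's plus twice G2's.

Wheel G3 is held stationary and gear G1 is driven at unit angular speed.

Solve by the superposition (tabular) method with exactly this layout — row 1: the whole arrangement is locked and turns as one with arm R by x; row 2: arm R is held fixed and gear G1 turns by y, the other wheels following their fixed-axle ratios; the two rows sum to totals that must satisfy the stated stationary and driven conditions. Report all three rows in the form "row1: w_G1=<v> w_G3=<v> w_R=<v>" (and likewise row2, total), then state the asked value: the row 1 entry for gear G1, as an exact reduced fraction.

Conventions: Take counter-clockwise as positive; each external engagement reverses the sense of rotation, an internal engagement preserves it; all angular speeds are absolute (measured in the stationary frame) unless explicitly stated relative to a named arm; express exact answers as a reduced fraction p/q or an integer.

row1: w_G1=11/34 w_G3=11/34 w_R=11/34
row2: w_G1=23/34 w_G3=-11/34 w_R=0
total: w_G1=1 w_G3=0 w_R=11/34
asked value: 11/34

class = planetary set [G3 = 33+2·18 = 69; Willis about the carrier]
row 1: whole set turns with the arm by x
superposition row 2 [arm held]: sun y, ring −(33/69)·y, arm 0
boundary: total ω_ring = x − (33/69)·y = 0 and total ω_sun = x + y = 1  ⇒  y = 23/34, x = 11/34
row 2 ring = −(33/69)·23/34 = -11/34
totals (row 1 + row 2): sun 11/34 + 23/34 = 1, ring 11/34 + (-11/34) = 0, arm 11/34 + 0 = 11/34
asked cell (row1, sun) = 11/34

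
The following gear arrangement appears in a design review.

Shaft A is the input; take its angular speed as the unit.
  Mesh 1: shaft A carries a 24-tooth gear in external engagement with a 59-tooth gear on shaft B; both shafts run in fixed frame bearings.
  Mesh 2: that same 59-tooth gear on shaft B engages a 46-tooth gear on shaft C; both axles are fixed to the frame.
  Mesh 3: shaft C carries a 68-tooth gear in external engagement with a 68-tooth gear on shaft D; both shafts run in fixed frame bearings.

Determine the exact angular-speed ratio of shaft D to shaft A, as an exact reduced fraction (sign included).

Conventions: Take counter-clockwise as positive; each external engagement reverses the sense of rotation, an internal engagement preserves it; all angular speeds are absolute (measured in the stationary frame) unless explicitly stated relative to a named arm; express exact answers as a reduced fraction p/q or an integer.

class = fixed-axis compound train [3 meshes; 3 ratios multiply, 3 sense flips]
mesh 1 [24T→59T]: running ratio 24/59, sense −
mesh 2 [59T→46T]: running ratio 12/23, sense +
mesh 3 [68T→68T]: running ratio 12/23, sense −
ω_out/ω_in = -12/23

-12/23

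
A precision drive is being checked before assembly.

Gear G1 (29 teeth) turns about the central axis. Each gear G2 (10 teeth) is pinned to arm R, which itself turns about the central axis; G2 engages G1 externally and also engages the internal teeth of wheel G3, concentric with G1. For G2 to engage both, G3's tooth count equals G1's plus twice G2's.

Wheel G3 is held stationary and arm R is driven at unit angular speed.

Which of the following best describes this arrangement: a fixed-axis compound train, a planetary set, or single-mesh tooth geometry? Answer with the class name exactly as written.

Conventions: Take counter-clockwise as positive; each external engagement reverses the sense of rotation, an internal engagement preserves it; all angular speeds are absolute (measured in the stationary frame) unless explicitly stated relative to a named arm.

recognized (axles ride arm R): planetary set, 29/10/49 teeth
classification: planetary set

planetary set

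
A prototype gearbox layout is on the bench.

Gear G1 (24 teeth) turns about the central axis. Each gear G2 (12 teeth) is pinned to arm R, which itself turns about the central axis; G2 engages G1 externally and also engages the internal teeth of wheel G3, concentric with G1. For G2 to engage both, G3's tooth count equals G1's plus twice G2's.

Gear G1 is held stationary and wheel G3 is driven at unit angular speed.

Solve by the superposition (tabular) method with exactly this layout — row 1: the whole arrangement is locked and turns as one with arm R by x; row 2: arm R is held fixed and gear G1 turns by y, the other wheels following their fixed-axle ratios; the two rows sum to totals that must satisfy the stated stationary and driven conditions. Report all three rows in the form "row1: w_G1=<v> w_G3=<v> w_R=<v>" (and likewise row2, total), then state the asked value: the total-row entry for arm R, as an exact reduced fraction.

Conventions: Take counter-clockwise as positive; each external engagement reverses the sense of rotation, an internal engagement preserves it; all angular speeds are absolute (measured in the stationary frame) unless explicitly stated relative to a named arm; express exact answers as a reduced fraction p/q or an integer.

row1: w_G1=2/3 w_G3=2/3 w_R=2/3
row2: w_G1=-2/3 w_G3=1/3 w_R=0
total: w_G1=0 w_G3=1 w_R=2/3
asked value: 2/3

recognized (axles ride arm R): planetary set, 24/12/48 teeth
row 1: whole set turns with the arm by x
row 2 — arm fixed, fixed-axis ratios: sun y, ring −(24/48)·y, arm 0
boundary: total ω_sun = x + y = 0 and total ω_ring = x − (24/48)·y = 1  ⇒  y = -2/3, x = 2/3
row 2 ring = −(24/48)·(-2/3) = 1/3
totals (row 1 + row 2): sun 2/3 + (-2/3) = 0, ring 2/3 + 1/3 = 1, arm 2/3 + 0 = 2/3
asked cell (total, arm) = 2/3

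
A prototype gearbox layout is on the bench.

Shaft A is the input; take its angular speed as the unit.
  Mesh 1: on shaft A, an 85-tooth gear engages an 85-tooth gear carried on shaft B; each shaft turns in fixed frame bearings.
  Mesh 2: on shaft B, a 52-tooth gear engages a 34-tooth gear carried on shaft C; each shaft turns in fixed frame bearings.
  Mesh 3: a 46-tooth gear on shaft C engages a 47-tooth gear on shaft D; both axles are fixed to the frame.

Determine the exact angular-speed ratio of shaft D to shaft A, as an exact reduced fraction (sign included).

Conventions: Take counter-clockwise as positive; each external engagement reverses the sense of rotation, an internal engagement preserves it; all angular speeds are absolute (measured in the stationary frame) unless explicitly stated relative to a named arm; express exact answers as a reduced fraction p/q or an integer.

class = fixed-axis compound train [3 meshes; 3 ratios multiply, 3 sense flips]
mesh 1 [85T→85T]: running ratio 1, sense −
mesh 2 [52T→34T]: running ratio 26/17, sense +
mesh 3 [46T→47T]: running ratio 1196/799, sense −
ω_out/ω_in = -1196/799

-1196/799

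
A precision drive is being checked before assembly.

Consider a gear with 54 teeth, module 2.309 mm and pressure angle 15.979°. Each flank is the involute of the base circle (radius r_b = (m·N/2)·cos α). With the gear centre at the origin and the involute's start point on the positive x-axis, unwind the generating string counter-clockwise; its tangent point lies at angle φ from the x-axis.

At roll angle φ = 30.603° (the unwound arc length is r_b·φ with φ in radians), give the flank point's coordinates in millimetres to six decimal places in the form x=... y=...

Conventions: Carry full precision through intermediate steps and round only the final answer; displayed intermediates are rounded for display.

topology: single-mesh involute geometry — m = 2.309, N = 54
pitch radius r_p = m·N/2 = 2.309·54/2 = 62.343000
base radius r_b = r_p·cos α = 62.343000·cos 15.979° = 59.934232
roll angle φ = 30.603° = 0.53412311 rad
x = r_b·(cos φ + φ·sin φ) = 67.883323
y = r_b·(sin φ − φ·cos φ) = 2.958264

x=67.883323 y=2.958264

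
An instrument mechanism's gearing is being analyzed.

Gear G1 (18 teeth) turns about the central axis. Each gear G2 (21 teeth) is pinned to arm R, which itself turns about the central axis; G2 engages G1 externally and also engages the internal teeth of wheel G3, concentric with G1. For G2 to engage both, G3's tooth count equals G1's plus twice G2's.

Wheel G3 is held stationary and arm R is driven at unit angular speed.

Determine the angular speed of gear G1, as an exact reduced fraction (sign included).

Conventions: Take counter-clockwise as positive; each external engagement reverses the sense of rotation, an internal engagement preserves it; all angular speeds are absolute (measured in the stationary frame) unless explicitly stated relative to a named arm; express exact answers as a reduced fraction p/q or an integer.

13/3

class = planetary set [G3 = 18+2·21 = 60; Willis about the carrier]
ring teeth: 18 + 2·21 = 60
18(ω_sun−ω_arm) = −60(ω_ring−ω_arm),  ω_ring = 0, ω_arm = 1
ω_sun = 1 − (60/18)(0−1) = 13/3
exact speed ratio = 13/3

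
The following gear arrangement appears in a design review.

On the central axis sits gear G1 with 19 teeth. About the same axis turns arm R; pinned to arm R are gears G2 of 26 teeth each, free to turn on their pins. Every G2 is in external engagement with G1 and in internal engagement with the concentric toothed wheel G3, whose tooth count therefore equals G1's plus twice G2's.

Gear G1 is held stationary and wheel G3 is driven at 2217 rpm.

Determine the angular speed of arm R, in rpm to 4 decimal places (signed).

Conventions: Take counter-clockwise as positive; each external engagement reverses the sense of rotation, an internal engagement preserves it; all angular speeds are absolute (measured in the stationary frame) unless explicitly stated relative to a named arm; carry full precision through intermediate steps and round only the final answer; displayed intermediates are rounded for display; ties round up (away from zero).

+1748.9667 rpm

planetary set (19T centre, 26T on arm, 71T internal) — Willis relation
normalise by the input: solve with ω_ring = 1, then scale by 2217 rpm
ring teeth: 19 + 2·26 = 71
19(ω_sun−ω_arm) = −71(ω_ring−ω_arm),  ω_sun = 0, ω_ring = 1
19(0−ω_arm) = −71(1−ω_arm)  ⇒  90·ω_arm = 71  ⇒  ω_arm = 71/90
scale: ω_arm = 71/90 × 2217 rpm = +1748.9667 rpm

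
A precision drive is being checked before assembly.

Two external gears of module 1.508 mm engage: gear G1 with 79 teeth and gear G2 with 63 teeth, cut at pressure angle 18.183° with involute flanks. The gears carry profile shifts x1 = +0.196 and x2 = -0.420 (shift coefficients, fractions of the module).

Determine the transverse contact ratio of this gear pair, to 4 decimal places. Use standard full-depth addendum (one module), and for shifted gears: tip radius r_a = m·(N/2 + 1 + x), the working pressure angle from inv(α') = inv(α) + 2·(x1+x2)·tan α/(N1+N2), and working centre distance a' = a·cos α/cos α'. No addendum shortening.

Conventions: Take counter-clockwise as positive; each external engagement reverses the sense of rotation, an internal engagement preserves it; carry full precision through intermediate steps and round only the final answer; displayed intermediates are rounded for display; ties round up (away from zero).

1.9706

topology: single-mesh involute geometry — m = 1.508, 79T/63T pair
base radii: r_b1 = 56.591553, r_b2 = 45.129972
tip radii: r_a1 = 61.369568, r_a2 = 48.376640
inv(α') = inv(18.183°) + 2·(+0.196-0.420)·tan α/(79+63) = 0.01006505  ⇒  α' = 17.61383°
a' = a·cos α / cos α' = 107.0680·cos 18.183°/cos 17.61383° = 106.725048
action lengths: √(r_a1²−r_b1²) = 23.740683, √(r_a2²−r_b2²) = 17.423687
base pitch p_b = π·m·cos α = 4.500952
CR = (23.740683 + 17.423687 − 106.725048·sin 17.61383°)/4.500952 = 1.970553
contact ratio ≈ 1.9706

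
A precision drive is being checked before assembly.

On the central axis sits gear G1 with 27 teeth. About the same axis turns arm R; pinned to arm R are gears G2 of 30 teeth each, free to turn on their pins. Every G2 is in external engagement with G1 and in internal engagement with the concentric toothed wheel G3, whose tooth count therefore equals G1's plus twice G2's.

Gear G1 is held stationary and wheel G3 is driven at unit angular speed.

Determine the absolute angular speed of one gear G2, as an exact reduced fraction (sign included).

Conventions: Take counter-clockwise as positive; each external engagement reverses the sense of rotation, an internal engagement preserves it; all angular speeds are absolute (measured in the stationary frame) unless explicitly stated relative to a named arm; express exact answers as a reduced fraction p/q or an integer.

topology: planetary set — G1 27T / G2 30T / G3 87T, arm = carrier (Willis)
ring teeth: 27 + 2·30 = 87
27(ω_sun−ω_arm) = −87(ω_ring−ω_arm),  ω_sun = 0, ω_ring = 1
27(0−ω_arm) = −87(1−ω_arm)  ⇒  114·ω_arm = 87  ⇒  ω_arm = 29/38
sun–planet mesh: 27·(0−29/38) = −30·(ω_p−ω_arm)  ⇒  ω_p−ω_arm = 261/380
ω_p = 29/38 + 261/380 = 29/20
exact speed ratio = 29/20

29/20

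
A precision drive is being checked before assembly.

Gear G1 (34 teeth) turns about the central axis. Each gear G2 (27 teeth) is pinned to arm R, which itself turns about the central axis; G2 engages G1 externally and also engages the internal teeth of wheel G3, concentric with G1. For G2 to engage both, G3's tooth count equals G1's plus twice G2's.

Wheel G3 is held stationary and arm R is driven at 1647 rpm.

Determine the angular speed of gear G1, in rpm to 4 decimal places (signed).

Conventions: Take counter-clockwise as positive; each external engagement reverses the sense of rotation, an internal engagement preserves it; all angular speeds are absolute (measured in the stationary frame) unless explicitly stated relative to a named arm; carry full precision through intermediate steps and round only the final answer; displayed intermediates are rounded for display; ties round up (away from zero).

class = planetary set [G3 = 34+2·27 = 88; Willis about the carrier]
normalise by the input: solve with ω_arm = 1, then scale by 1647 rpm
ring teeth: 34 + 2·27 = 88
34(ω_sun−ω_arm) = −88(ω_ring−ω_arm),  ω_ring = 0, ω_arm = 1
ω_sun = 1 − (88/34)(0−1) = 61/17
scale: ω_sun = 61/17 × 1647 rpm = +5909.8235 rpm

+5909.8235 rpm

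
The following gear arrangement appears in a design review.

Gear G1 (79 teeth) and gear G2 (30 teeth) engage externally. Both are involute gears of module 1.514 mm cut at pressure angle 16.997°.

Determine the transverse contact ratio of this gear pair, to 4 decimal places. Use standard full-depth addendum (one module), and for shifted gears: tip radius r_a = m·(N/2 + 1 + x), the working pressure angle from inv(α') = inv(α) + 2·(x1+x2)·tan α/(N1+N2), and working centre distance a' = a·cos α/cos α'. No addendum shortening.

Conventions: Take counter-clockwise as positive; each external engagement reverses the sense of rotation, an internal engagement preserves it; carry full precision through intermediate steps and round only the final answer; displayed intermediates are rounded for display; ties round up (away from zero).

recognized (one external pair, fixed centres): single-mesh tooth geometry, m = 1.514, N1 = 79, N2 = 30
base radii: r_b1 = 57.190809, r_b2 = 21.718029
tip radii: r_a1 = 61.317000, r_a2 = 24.224000
no profile shift: α' = α, a' = a
action lengths: √(r_a1²−r_b1²) = 22.113025, √(r_a2²−r_b2²) = 10.729837
base pitch p_b = π·m·cos α = 4.548613
CR = (22.113025 + 10.729837 − 82.513000·sin 16.99700°)/4.548613 = 1.917623
contact ratio ≈ 1.9176

1.9176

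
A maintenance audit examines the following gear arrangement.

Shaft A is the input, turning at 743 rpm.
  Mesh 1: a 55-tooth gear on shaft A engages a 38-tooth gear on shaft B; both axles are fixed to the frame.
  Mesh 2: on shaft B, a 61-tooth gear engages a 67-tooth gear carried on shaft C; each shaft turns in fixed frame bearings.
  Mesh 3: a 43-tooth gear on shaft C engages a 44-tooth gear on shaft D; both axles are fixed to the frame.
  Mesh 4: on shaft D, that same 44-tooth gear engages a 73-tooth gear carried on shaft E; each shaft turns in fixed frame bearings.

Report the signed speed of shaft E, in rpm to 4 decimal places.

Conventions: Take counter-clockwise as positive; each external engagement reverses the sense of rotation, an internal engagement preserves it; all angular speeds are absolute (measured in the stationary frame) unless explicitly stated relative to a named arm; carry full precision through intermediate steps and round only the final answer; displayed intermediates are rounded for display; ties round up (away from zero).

+576.7247 rpm

recognized (5 fixed axles, 4 meshes): fixed-axis compound train
mesh 1 [55T→38T]: ω = 743.0000×55/38 = 1075.3947 rpm, sense flips to −
mesh 2 [61T→67T]: ω = 1075.3947×61/67 = 979.0907 rpm, sense flips to +
mesh 3 [43T→44T]: ω = 979.0907×43/44 = 956.8387 rpm, sense flips to −
mesh 4 [44T→73T]: ω = 956.8387×44/73 = 576.7247 rpm, sense flips to +
signed output speed = +576.7247 rpm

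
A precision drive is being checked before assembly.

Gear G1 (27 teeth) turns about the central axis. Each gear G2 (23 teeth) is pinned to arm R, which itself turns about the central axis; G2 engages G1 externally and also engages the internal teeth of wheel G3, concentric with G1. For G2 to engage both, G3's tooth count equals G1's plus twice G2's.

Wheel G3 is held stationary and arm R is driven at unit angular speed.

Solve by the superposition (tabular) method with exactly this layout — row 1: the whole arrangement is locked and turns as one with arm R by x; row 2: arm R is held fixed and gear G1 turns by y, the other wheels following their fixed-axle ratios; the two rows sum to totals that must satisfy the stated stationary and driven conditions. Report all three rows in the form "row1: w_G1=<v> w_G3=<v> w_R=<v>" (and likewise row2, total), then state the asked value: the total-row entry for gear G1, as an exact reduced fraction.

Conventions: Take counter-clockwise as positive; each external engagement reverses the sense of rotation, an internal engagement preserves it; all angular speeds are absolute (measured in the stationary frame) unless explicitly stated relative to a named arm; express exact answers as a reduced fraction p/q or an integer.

row1: w_G1=1 w_G3=1 w_R=1
row2: w_G1=73/27 w_G3=-1 w_R=0
total: w_G1=100/27 w_G3=0 w_R=1
asked value: 100/27

recognized (axles ride arm R): planetary set, 27/23/73 teeth
row 1 (train locked, turned with arm): all members turn x
row 2: sun turns y, ring = −(27/73)·y, arm 0
boundary: total ω_ring = x − (27/73)·y = 0 and total ω_arm = x = 1  ⇒  y = 73/27, x = 1
row 2 ring = −(27/73)·73/27 = -1
totals (row 1 + row 2): sun 1 + 73/27 = 100/27, ring 1 + (-1) = 0, arm 1 + 0 = 1
asked cell (total, sun) = 100/27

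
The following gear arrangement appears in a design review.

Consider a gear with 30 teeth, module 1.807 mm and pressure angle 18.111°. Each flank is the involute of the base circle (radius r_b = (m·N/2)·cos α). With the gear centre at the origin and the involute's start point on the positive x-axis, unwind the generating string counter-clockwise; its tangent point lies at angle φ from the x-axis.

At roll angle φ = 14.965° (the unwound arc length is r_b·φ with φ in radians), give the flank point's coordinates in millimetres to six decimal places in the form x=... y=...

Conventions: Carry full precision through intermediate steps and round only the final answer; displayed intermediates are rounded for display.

recognized (one wheel, involute flank): single-mesh tooth geometry, m = 1.807, N = 30
pitch radius r_p = m·N/2 = 1.807·30/2 = 27.105000
base radius r_b = r_p·cos α = 27.105000·cos 18.111° = 25.762112
roll angle φ = 14.965° = 0.26118852 rad
x = r_b·(cos φ + φ·sin φ) = 26.625920
y = r_b·(sin φ − φ·cos φ) = 0.151970

x=26.625920 y=0.151970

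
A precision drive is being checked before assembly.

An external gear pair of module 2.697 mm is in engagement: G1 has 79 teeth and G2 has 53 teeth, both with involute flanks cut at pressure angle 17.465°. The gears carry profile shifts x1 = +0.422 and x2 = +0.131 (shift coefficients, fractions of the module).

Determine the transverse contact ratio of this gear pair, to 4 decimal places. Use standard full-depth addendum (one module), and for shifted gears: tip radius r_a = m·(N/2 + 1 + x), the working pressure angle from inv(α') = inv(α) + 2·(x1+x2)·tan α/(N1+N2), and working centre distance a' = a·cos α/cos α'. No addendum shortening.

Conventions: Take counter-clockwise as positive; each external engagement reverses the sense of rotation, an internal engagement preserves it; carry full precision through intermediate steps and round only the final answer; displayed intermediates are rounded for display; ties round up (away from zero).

1.8713

class = single-mesh tooth geometry [involute pair 79T × 53T, m = 2.697]
base radii: r_b1 = 101.620447, r_b2 = 68.175743
tip radii: r_a1 = 110.366634, r_a2 = 74.520807
inv(α') = inv(17.465°) + 2·(+0.422+0.131)·tan α/(79+53) = 0.01244177  ⇒  α' = 18.86693°
a' = a·cos α / cos α' = 178.0020·cos 17.465°/cos 18.86693° = 179.436950
action lengths: √(r_a1²−r_b1²) = 43.059013, √(r_a2²−r_b2²) = 30.090177
base pitch p_b = π·m·cos α = 8.082280
CR = (43.059013 + 30.090177 − 179.436950·sin 18.86693°)/8.082280 = 1.871307
contact ratio ≈ 1.8713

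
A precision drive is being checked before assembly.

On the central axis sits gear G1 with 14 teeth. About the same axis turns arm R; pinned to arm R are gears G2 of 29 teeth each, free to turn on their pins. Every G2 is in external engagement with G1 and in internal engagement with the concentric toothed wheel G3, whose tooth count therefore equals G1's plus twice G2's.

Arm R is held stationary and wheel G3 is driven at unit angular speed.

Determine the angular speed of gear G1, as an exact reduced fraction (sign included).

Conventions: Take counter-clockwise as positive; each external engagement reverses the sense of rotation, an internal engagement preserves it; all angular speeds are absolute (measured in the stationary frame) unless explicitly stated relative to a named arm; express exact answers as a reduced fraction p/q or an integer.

class = planetary set [G3 = 14+2·29 = 72; Willis about the carrier]
ring teeth: 14 + 2·29 = 72
14(ω_sun−ω_arm) = −72(ω_ring−ω_arm),  ω_arm = 0, ω_ring = 1
ω_sun = 0 − (72/14)(1−0) = -36/7
exact speed ratio = -36/7

-36/7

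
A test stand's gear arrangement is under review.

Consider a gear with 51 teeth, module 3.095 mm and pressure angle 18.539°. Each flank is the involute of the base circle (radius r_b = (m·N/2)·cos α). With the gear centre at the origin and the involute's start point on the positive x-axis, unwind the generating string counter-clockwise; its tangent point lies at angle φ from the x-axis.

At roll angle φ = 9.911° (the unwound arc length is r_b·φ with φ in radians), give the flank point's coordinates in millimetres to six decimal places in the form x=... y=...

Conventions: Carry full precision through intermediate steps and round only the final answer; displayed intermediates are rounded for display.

x=75.938135 y=0.128713

recognized (one wheel, involute flank): single-mesh tooth geometry, m = 3.095, N = 51
pitch radius r_p = m·N/2 = 3.095·51/2 = 78.922500
base radius r_b = r_p·cos α = 78.922500·cos 18.539° = 74.827010
roll angle φ = 9.911° = 0.17297958 rad
x = r_b·(cos φ + φ·sin φ) = 75.938135
y = r_b·(sin φ − φ·cos φ) = 0.128713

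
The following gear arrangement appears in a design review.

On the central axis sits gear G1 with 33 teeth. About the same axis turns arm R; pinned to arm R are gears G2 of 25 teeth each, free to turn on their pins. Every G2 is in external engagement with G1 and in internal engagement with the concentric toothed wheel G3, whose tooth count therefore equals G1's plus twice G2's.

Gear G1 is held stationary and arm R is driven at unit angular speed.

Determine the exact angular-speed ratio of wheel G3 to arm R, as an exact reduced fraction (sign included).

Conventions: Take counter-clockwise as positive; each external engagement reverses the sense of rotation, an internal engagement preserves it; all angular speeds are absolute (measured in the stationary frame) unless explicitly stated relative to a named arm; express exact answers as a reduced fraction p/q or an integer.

116/83

topology: planetary set — G1 33T / G2 25T / G3 83T, arm = carrier (Willis)
ring teeth: 33 + 2·25 = 83
33(ω_sun−ω_arm) = −83(ω_ring−ω_arm),  ω_sun = 0, ω_arm = 1
ω_ring = 1 − (33/83)(0−1) = 116/83
ω_out/ω_in = 116/83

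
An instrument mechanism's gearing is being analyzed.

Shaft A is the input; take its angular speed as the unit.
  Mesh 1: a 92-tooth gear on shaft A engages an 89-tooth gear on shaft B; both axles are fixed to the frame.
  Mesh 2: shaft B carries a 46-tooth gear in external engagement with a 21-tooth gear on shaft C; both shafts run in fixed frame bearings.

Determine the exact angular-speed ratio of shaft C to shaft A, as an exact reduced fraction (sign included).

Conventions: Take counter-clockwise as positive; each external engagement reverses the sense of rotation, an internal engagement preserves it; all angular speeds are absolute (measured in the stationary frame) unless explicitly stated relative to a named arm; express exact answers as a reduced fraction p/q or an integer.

4232/1869

class = fixed-axis compound train [2 meshes; 2 ratios multiply, 2 sense flips]
mesh 1 [92T→89T]: running ratio 92/89, sense −
mesh 2 [46T→21T]: running ratio 4232/1869, sense +
ω_out/ω_in = 4232/1869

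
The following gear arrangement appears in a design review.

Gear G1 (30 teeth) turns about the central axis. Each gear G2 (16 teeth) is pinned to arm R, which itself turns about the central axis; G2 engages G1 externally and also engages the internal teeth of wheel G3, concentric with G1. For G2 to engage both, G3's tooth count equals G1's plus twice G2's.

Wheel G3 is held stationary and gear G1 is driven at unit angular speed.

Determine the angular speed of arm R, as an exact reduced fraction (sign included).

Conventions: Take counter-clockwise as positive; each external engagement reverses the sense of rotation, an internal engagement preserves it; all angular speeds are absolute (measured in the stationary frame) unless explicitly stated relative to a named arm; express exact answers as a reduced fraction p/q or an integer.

topology: planetary set — G1 30T / G2 16T / G3 62T, arm = carrier (Willis)
ring teeth: 30 + 2·16 = 62
30(ω_sun−ω_arm) = −62(ω_ring−ω_arm),  ω_ring = 0, ω_sun = 1
30(1−ω_arm) = −62(0−ω_arm)  ⇒  92·ω_arm = 30  ⇒  ω_arm = 15/46
exact speed ratio = 15/46

15/46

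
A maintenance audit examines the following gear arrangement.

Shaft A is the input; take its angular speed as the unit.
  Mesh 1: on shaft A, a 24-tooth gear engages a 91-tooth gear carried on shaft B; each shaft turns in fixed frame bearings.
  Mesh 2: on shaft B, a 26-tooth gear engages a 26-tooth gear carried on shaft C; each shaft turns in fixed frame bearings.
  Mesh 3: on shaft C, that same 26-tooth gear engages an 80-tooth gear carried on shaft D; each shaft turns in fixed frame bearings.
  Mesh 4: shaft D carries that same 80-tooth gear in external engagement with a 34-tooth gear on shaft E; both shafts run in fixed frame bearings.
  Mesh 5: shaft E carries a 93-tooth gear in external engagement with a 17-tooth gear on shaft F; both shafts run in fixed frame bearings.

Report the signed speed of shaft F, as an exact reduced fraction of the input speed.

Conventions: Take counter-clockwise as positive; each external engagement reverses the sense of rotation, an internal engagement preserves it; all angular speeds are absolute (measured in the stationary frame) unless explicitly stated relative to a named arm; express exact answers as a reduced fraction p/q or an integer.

5-mesh fixed-axis compound train (all bearings frame-fixed)
mesh 1 [24T→91T]: |ω|/ω_in = 1×24/91 = 24/91, sense flips to −
mesh 2 [26T→26T]: |ω|/ω_in = (24/91)×26/26 = 24/91, sense flips to +
mesh 3 [26T→80T]: |ω|/ω_in = (24/91)×26/80 = 3/35, sense flips to −
mesh 4 [80T→34T]: |ω|/ω_in = (3/35)×80/34 = 24/119, sense flips to +
mesh 5 [93T→17T]: |ω|/ω_in = (24/119)×93/17 = 2232/2023, sense flips to −
signed output speed (× input speed) = -2232/2023

-2232/2023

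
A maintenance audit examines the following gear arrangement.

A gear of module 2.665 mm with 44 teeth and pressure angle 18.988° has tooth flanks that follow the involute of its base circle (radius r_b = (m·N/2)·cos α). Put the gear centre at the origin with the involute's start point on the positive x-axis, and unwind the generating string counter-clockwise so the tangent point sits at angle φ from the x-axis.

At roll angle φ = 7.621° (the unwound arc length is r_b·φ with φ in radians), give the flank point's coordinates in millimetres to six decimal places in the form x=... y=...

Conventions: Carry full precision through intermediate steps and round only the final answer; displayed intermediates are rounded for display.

x=55.928006 y=0.043411

recognized (one wheel, involute flank): single-mesh tooth geometry, m = 2.665, N = 44
pitch radius r_p = m·N/2 = 2.665·44/2 = 58.630000
base radius r_b = r_p·cos α = 58.630000·cos 18.988° = 55.439751
roll angle φ = 7.621° = 0.13301154 rad
x = r_b·(cos φ + φ·sin φ) = 55.928006
y = r_b·(sin φ − φ·cos φ) = 0.043411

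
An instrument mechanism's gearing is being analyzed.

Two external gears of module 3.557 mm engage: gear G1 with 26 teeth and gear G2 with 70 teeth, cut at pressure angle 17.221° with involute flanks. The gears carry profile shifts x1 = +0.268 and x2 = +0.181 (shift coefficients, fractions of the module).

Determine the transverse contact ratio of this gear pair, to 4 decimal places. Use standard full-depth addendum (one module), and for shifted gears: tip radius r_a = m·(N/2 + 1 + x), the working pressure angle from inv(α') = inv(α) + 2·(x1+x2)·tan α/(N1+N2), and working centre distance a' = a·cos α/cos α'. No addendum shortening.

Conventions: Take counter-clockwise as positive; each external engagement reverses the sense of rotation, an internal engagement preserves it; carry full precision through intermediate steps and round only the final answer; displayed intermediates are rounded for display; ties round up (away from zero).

1.7539

topology: single-mesh involute geometry — m = 3.557, 26T/70T pair
base radii: r_b1 = 44.168012, r_b2 = 118.913879
tip radii: r_a1 = 50.751276, r_a2 = 128.695817
inv(α') = inv(17.221°) + 2·(+0.268+0.181)·tan α/(26+70) = 0.01228960  ⇒  α' = 18.79195°
a' = a·cos α / cos α' = 170.7360·cos 17.221°/cos 18.79195° = 172.264536
action lengths: √(r_a1²−r_b1²) = 24.997574, √(r_a2²−r_b2²) = 49.214863
base pitch p_b = π·m·cos α = 10.673685
CR = (24.997574 + 49.214863 − 172.264536·sin 18.79195°)/10.673685 = 1.753883
contact ratio ≈ 1.7539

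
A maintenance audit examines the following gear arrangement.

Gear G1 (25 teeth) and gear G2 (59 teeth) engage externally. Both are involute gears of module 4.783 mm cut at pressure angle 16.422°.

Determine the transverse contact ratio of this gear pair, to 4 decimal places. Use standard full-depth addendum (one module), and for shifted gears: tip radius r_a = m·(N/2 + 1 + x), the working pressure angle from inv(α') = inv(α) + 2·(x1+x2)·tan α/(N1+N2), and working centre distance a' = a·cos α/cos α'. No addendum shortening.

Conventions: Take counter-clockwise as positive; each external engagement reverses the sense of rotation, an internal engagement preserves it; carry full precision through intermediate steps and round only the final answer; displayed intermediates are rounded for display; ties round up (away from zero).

topology: single-mesh involute geometry — m = 4.783, 25T/59T pair
base radii: r_b1 = 57.348498, r_b2 = 135.342456
tip radii: r_a1 = 64.570500, r_a2 = 145.881500
no profile shift: α' = α, a' = a
action lengths: √(r_a1²−r_b1²) = 29.673207, √(r_a2²−r_b2²) = 54.441084
base pitch p_b = π·m·cos α = 14.413250
CR = (29.673207 + 54.441084 − 200.886000·sin 16.42200°)/14.413250 = 1.895607
contact ratio ≈ 1.8956

1.8956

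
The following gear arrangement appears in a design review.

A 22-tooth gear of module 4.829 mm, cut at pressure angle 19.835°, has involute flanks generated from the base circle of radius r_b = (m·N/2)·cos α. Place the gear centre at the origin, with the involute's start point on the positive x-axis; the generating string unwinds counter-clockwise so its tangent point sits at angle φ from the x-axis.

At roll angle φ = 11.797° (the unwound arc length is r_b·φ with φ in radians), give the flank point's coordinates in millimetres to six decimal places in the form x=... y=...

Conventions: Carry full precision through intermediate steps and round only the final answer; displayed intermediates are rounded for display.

x=51.015594 y=0.144768

topology: single-mesh involute geometry — m = 4.829, N = 22
pitch radius r_p = m·N/2 = 4.829·22/2 = 53.119000
base radius r_b = r_p·cos α = 53.119000·cos 19.835° = 49.967645
roll angle φ = 11.797° = 0.20589649 rad
x = r_b·(cos φ + φ·sin φ) = 51.015594
y = r_b·(sin φ − φ·cos φ) = 0.144768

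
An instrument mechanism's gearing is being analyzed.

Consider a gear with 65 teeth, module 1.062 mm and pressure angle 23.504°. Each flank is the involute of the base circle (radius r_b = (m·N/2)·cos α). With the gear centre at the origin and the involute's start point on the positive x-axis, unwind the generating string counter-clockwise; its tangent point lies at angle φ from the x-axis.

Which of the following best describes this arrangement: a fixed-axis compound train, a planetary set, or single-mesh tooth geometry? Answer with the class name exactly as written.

single-mesh tooth geometry

recognized (one wheel, involute flank): single-mesh tooth geometry, m = 1.062, N = 65
classification: single-mesh tooth geometry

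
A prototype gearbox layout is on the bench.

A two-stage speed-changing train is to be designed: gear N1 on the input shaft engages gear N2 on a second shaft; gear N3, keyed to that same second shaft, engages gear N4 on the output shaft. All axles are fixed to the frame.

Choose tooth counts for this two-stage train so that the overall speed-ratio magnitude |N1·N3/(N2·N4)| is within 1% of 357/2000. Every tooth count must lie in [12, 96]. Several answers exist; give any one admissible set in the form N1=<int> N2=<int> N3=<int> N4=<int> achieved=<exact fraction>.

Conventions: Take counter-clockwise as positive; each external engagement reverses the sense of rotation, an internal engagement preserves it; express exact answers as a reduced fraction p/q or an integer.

N1=17 N2=25 N3=21 N4=80 achieved=357/2000

class = fixed-axis compound train [2-stage, 357/2000 wanted]
target = 357/2000 in lowest terms: an exact hit needs N1·N3 = k·357 and N2·N4 = k·2000 for one integer k, every count in [12, 96]; additionally prefer no 1:1 stage (N1 ≠ N2, N3 ≠ N4)
k = 1: N1·N3 = 357 = 17·21, N2·N4 = 2000 = 25·80
achieved = 17·21/(25·80) = 357/2000; |achieved − target| = 0 ≤ 357/200000 ✓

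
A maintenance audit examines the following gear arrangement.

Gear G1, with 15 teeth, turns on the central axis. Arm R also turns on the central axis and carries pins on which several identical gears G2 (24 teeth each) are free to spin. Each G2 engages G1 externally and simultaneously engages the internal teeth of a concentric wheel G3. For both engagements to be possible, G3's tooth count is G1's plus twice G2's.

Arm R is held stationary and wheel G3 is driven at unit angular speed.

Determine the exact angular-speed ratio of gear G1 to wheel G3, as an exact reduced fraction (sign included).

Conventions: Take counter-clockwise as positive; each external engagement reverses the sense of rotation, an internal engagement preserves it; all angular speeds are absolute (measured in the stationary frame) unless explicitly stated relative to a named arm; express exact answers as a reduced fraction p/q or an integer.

-21/5

recognized (axles ride arm R): planetary set, 15/24/63 teeth
ring teeth: 15 + 2·24 = 63
15(ω_sun−ω_arm) = −63(ω_ring−ω_arm),  ω_arm = 0, ω_ring = 1
ω_sun = 0 − (63/15)(1−0) = -21/5
ω_out/ω_in = -21/5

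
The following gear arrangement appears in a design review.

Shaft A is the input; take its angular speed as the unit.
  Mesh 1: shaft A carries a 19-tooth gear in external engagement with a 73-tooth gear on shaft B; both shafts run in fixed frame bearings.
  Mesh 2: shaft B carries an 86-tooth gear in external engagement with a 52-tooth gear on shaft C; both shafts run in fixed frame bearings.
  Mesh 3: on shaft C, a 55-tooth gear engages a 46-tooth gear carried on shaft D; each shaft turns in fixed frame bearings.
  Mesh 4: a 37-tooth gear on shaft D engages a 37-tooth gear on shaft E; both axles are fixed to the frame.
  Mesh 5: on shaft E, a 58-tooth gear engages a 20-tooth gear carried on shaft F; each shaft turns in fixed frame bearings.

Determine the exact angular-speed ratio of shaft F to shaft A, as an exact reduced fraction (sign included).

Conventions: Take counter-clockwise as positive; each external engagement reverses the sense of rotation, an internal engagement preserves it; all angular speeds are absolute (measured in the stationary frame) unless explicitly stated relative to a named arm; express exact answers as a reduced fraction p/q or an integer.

-260623/174616

class = fixed-axis compound train [5 meshes; 5 ratios multiply, 5 sense flips]
mesh 1 [19T→73T]: running ratio 19/73, sense −
mesh 2 [86T→52T]: running ratio 817/1898, sense +
mesh 3 [55T→46T]: running ratio 44935/87308, sense −
mesh 4 [37T→37T]: running ratio 44935/87308, sense +
mesh 5 [58T→20T]: running ratio 260623/174616, sense −
ω_out/ω_in = -260623/174616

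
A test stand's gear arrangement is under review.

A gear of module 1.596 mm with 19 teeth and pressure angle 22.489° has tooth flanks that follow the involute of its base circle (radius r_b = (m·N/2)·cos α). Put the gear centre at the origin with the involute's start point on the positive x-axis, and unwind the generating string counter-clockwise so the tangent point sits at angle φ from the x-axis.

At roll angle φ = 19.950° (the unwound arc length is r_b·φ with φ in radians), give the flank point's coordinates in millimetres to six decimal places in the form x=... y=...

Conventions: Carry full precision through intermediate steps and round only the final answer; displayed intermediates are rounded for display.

x=14.832622 y=0.194747

topology: single-mesh involute geometry — m = 1.596, N = 19
pitch radius r_p = m·N/2 = 1.596·19/2 = 15.162000
base radius r_b = r_p·cos α = 15.162000·cos 22.489° = 14.008975
roll angle φ = 19.950° = 0.34819319 rad
x = r_b·(cos φ + φ·sin φ) = 14.832622
y = r_b·(sin φ − φ·cos φ) = 0.194747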